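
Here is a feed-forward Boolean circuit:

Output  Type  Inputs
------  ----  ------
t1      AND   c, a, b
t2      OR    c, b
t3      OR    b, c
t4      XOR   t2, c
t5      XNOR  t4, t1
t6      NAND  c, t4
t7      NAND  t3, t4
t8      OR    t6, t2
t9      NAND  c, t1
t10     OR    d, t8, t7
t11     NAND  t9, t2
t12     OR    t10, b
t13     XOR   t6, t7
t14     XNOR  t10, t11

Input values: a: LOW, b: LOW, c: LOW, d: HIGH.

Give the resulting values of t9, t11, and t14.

t1 = c AND a AND b = LOW AND LOW AND LOW = LOW
t2 = c OR b = LOW OR LOW = LOW
t3 = b OR c = LOW OR LOW = LOW
t4 = t2 XOR c = LOW XOR LOW = LOW
t6 = c NAND t4 = LOW NAND LOW = HIGH
t7 = t3 NAND t4 = LOW NAND LOW = HIGH
t8 = t6 OR t2 = HIGH OR LOW = HIGH
t9 = c NAND t1 = LOW NAND LOW = HIGH
t10 = d OR t8 OR t7 = HIGH OR HIGH OR HIGH = HIGH
t11 = t9 NAND t2 = HIGH NAND LOW = HIGH
t14 = t10 XNOR t11 = HIGH XNOR HIGH = HIGH

t9 = HIGH, t11 = HIGH, t14 = HIGH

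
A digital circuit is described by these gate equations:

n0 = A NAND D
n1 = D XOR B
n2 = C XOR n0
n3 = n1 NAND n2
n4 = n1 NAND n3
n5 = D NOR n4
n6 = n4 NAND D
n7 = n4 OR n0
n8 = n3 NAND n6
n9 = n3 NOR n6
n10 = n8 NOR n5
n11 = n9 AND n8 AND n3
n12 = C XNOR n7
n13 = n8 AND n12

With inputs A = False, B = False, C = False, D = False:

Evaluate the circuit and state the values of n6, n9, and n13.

n0 = A NAND D = False NAND False = True
n1 = D XOR B = False XOR False = False
n2 = C XOR n0 = False XOR True = True
n3 = n1 NAND n2 = False NAND True = True
n4 = n1 NAND n3 = False NAND True = True
n6 = n4 NAND D = True NAND False = True
n7 = n4 OR n0 = True OR True = True
n8 = n3 NAND n6 = True NAND True = False
n9 = n3 NOR n6 = True NOR True = False
n12 = C XNOR n7 = False XNOR True = False
n13 = n8 AND n12 = False AND False = False

n6 = True, n9 = False, n13 = False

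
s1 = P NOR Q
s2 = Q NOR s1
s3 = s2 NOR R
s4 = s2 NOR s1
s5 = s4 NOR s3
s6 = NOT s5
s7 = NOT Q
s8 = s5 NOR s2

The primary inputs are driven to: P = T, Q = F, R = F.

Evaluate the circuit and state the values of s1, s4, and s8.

s1 = F  s4 = F  s8 = F

s1 = P NOR Q = T NOR F = F
s2 = Q NOR s1 = F NOR F = T
s3 = s2 NOR R = T NOR F = F
s4 = s2 NOR s1 = T NOR F = F
s5 = s4 NOR s3 = F NOR F = T
s8 = s5 NOR s2 = T NOR T = F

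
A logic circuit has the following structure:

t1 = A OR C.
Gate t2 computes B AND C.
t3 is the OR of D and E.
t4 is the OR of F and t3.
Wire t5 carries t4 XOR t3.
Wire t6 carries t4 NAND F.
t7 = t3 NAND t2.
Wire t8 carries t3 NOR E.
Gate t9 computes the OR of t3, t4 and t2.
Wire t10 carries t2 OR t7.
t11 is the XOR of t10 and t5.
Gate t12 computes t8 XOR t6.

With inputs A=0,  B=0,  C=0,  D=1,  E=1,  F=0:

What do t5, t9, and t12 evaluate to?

t2 = B AND C = 0 AND 0 = 0
t3 = D OR E = 1 OR 1 = 1
t4 = F OR t3 = 0 OR 1 = 1
t5 = t4 XOR t3 = 1 XOR 1 = 0
t6 = t4 NAND F = 1 NAND 0 = 1
t8 = t3 NOR E = 1 NOR 1 = 0
t9 = t3 OR t4 OR t2 = 1 OR 1 OR 0 = 1
t12 = t8 XOR t6 = 0 XOR 1 = 1

t5 = 0, t9 = 1, t12 = 1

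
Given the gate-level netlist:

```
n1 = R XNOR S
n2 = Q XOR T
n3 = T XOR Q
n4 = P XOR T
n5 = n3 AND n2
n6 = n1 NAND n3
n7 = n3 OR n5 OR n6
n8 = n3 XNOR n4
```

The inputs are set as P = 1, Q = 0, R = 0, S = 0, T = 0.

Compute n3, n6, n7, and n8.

n3 = 0  n6 = 1  n7 = 1  n8 = 0

n1 = R XNOR S = 0 XNOR 0 = 1
n2 = Q XOR T = 0 XOR 0 = 0
n3 = T XOR Q = 0 XOR 0 = 0
n4 = P XOR T = 1 XOR 0 = 1
n5 = n3 AND n2 = 0 AND 0 = 0
n6 = n1 NAND n3 = 1 NAND 0 = 1
n7 = n3 OR n5 OR n6 = 0 OR 0 OR 1 = 1
n8 = n3 XNOR n4 = 0 XNOR 1 = 0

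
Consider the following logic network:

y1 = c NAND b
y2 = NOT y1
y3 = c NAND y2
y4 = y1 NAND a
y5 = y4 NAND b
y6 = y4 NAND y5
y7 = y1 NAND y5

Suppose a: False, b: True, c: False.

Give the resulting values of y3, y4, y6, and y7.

y3 = True, y4 = True, y6 = True, y7 = True

y1 = c NAND b = False NAND True = True
y2 = NOT y1 = NOT True = False
y3 = c NAND y2 = False NAND False = True
y4 = y1 NAND a = True NAND False = True
y5 = y4 NAND b = True NAND True = False
y6 = y4 NAND y5 = True NAND False = True
y7 = y1 NAND y5 = True NAND False = True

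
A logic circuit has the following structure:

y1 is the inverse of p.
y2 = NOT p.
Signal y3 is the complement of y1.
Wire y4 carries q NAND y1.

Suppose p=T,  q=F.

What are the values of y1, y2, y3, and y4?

y1 = F  y2 = F  y3 = T  y4 = T

y1 = NOT p = NOT T = F
y2 = NOT p = NOT T = F
y3 = NOT y1 = NOT F = T
y4 = q NAND y1 = F NAND F = T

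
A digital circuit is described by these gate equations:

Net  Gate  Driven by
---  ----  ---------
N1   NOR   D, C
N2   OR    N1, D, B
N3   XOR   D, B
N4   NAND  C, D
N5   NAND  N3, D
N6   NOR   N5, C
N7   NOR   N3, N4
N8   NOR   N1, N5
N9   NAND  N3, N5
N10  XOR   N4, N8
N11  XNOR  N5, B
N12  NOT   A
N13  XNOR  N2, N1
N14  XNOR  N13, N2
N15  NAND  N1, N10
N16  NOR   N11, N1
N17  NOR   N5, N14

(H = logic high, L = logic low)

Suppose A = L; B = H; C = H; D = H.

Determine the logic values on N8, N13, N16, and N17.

N1 = D NOR C = H NOR H = L
N2 = N1 OR D OR B = L OR H OR H = H
N3 = D XOR B = H XOR H = L
N5 = N3 NAND D = L NAND H = H
N8 = N1 NOR N5 = L NOR H = L
N11 = N5 XNOR B = H XNOR H = H
N13 = N2 XNOR N1 = H XNOR L = L
N14 = N13 XNOR N2 = L XNOR H = L
N16 = N11 NOR N1 = H NOR L = L
N17 = N5 NOR N14 = H NOR L = L

N8 = L, N13 = L, N16 = L, N17 = L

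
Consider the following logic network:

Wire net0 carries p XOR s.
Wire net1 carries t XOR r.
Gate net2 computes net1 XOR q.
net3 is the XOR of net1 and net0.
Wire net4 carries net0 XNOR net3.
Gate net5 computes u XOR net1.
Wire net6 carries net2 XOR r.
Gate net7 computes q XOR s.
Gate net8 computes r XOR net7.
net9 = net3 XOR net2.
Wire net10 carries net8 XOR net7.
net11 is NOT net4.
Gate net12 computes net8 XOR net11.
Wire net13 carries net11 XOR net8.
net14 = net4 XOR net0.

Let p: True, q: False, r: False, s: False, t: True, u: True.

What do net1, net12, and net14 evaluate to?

net1 = True, net12 = True, net14 = True

net0 = p XOR s = True XOR False = True
net1 = t XOR r = True XOR False = True
net3 = net1 XOR net0 = True XOR True = False
net4 = net0 XNOR net3 = True XNOR False = False
net7 = q XOR s = False XOR False = False
net8 = r XOR net7 = False XOR False = False
net11 = NOT net4 = NOT False = True
net12 = net8 XOR net11 = False XOR True = True
net14 = net4 XOR net0 = False XOR True = True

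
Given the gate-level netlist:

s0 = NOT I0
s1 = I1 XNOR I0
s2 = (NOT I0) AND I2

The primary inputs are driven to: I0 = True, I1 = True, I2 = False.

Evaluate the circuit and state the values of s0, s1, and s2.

s0 = False, s1 = True, s2 = False

s0 = NOT True = False
s1 = True XNOR True = True
s2 = (NOT True) AND False = False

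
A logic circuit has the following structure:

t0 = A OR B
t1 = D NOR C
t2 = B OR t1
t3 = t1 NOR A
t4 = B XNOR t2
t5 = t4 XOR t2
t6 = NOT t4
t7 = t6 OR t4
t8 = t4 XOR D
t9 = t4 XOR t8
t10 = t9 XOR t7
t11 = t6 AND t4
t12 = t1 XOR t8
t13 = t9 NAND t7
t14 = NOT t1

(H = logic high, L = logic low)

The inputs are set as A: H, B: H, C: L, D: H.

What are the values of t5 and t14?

t5 = L; t14 = H

t1 = D NOR C = H NOR L = L
t2 = B OR t1 = H OR L = H
t4 = B XNOR t2 = H XNOR H = H
t5 = t4 XOR t2 = H XOR H = L
t14 = NOT t1 = NOT L = H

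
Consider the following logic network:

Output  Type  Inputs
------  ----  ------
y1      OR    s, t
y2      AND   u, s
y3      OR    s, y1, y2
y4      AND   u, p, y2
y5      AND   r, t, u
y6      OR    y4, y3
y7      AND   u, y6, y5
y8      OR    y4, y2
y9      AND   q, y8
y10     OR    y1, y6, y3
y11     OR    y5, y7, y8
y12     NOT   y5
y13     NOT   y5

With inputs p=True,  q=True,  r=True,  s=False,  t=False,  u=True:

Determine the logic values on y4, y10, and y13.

y1 = s OR t = False OR False = False
y2 = u AND s = True AND False = False
y3 = s OR y1 OR y2 = False OR False OR False = False
y4 = u AND p AND y2 = True AND True AND False = False
y5 = r AND t AND u = True AND False AND True = False
y6 = y4 OR y3 = False OR False = False
y10 = y1 OR y6 OR y3 = False OR False OR False = False
y13 = NOT y5 = NOT False = True

y4 = False  y10 = False  y13 = True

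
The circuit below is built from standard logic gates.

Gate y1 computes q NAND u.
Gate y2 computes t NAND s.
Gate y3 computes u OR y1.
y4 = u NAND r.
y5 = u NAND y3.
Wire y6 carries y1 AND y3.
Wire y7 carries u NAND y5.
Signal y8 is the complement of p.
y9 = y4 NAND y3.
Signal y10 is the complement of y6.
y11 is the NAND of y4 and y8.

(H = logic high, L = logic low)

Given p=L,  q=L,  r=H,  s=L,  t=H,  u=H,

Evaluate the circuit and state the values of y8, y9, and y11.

y8 = H  y9 = H  y11 = H

y1 = q NAND u = L NAND H = H
y3 = u OR y1 = H OR H = H
y4 = u NAND r = H NAND H = L
y8 = NOT p = NOT L = H
y9 = y4 NAND y3 = L NAND H = H
y11 = y4 NAND y8 = L NAND H = H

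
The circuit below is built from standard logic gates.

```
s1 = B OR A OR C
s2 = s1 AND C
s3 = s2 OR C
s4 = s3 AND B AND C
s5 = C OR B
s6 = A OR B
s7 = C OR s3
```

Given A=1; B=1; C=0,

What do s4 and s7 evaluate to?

s4 = 0  s7 = 0

s1 = B OR A OR C = 1 OR 1 OR 0 = 1
s2 = s1 AND C = 1 AND 0 = 0
s3 = s2 OR C = 0 OR 0 = 0
s4 = s3 AND B AND C = 0 AND 1 AND 0 = 0
s7 = C OR s3 = 0 OR 0 = 0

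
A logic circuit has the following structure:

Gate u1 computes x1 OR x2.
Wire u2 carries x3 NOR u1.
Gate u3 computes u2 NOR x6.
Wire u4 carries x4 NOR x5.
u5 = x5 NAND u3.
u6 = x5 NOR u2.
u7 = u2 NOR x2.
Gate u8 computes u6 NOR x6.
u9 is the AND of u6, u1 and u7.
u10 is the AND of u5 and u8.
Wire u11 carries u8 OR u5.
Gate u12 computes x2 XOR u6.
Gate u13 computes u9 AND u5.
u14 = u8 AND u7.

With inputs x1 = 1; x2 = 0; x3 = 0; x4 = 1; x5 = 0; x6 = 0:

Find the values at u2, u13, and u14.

u2 = 0  u13 = 1  u14 = 0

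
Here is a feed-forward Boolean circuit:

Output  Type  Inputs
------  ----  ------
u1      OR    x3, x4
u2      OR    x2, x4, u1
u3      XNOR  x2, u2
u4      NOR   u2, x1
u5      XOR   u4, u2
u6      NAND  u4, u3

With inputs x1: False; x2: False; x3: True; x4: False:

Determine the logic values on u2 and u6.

u2 = True; u6 = True

u1 = x3 OR x4 = True OR False = True
u2 = x2 OR x4 OR u1 = False OR False OR True = True
u3 = x2 XNOR u2 = False XNOR True = False
u4 = u2 NOR x1 = True NOR False = False
u6 = u4 NAND u3 = False NAND False = True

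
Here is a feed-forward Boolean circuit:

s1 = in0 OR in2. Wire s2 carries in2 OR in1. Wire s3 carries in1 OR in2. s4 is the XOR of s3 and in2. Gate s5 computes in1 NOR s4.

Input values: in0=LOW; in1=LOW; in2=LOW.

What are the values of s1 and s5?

s1 = in0 OR in2 = LOW OR LOW = LOW
s3 = in1 OR in2 = LOW OR LOW = LOW
s4 = s3 XOR in2 = LOW XOR LOW = LOW
s5 = in1 NOR s4 = LOW NOR LOW = HIGH

s1 = LOW, s5 = HIGH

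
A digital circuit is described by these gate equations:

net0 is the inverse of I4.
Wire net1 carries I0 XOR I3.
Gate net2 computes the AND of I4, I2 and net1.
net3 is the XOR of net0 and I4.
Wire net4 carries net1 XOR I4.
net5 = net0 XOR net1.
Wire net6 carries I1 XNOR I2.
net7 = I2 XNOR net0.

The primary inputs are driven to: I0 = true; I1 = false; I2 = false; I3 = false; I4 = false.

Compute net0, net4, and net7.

net0 = true  net4 = true  net7 = false

net0 = NOT I4 = NOT false = true
net1 = I0 XOR I3 = true XOR false = true
net4 = net1 XOR I4 = true XOR false = true
net7 = I2 XNOR net0 = false XNOR true = false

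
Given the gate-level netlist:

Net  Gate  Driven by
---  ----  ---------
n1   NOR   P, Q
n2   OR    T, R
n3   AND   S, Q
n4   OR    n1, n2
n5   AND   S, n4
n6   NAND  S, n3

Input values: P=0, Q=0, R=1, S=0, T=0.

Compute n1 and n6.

n1 = 1, n6 = 1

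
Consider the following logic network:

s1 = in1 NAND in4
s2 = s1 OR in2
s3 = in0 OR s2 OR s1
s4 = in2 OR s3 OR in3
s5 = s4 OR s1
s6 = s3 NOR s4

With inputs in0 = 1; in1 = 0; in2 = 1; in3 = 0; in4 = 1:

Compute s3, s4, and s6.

s3 = 1; s4 = 1; s6 = 0

s1 = in1 NAND in4 = 0 NAND 1 = 1
s2 = s1 OR in2 = 1 OR 1 = 1
s3 = in0 OR s2 OR s1 = 1 OR 1 OR 1 = 1
s4 = in2 OR s3 OR in3 = 1 OR 1 OR 0 = 1
s6 = s3 NOR s4 = 1 NOR 1 = 0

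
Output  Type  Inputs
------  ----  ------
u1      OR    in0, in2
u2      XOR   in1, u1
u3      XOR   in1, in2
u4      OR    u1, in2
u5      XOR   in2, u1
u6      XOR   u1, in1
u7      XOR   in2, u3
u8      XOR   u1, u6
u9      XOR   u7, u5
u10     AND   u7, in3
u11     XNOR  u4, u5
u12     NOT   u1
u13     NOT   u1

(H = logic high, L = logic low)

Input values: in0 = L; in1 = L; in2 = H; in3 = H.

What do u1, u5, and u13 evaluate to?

u1 = H  u5 = L  u13 = L

u1 = in0 OR in2 = L OR H = H
u5 = in2 XOR u1 = H XOR H = L
u13 = NOT u1 = NOT H = L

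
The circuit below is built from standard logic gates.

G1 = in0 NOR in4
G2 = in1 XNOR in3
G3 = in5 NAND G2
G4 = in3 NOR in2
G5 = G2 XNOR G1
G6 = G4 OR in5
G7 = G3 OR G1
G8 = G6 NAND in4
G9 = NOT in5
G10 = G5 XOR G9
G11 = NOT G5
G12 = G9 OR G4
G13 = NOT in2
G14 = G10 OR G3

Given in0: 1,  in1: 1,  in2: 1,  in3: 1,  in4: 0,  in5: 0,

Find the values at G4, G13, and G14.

G1 = in0 NOR in4 = 1 NOR 0 = 0
G2 = in1 XNOR in3 = 1 XNOR 1 = 1
G3 = in5 NAND G2 = 0 NAND 1 = 1
G4 = in3 NOR in2 = 1 NOR 1 = 0
G5 = G2 XNOR G1 = 1 XNOR 0 = 0
G9 = NOT in5 = NOT 0 = 1
G10 = G5 XOR G9 = 0 XOR 1 = 1
G13 = NOT in2 = NOT 1 = 0
G14 = G10 OR G3 = 1 OR 1 = 1

G4 = 0, G13 = 0, G14 = 1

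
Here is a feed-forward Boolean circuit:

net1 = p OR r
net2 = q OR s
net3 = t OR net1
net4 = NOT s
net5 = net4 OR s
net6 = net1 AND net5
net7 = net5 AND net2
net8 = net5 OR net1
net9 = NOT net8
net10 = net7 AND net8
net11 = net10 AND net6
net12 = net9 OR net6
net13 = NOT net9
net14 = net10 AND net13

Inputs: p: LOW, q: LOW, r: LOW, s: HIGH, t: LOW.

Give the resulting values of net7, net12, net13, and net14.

net7 = HIGH, net12 = LOW, net13 = HIGH, net14 = HIGH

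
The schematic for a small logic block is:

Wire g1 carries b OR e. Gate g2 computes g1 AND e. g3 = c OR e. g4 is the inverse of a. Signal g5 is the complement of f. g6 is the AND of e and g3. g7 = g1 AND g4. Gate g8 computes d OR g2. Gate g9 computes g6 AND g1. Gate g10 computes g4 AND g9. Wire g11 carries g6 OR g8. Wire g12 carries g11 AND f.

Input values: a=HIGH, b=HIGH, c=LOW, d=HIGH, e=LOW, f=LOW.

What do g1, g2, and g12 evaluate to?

g1 = HIGH; g2 = LOW; g12 = LOW

g1 = b OR e = HIGH OR LOW = HIGH
g2 = g1 AND e = HIGH AND LOW = LOW
g3 = c OR e = LOW OR LOW = LOW
g6 = e AND g3 = LOW AND LOW = LOW
g8 = d OR g2 = HIGH OR LOW = HIGH
g11 = g6 OR g8 = LOW OR HIGH = HIGH
g12 = g11 AND f = HIGH AND LOW = LOW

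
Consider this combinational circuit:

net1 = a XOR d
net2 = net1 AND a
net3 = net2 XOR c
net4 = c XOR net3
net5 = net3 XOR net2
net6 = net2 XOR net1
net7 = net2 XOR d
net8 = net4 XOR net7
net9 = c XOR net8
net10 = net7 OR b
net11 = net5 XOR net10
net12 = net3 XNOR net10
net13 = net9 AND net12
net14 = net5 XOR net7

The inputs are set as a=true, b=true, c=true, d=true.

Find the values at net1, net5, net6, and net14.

net1 = false; net5 = true; net6 = false; net14 = false

net1 = a XOR d = true XOR true = false
net2 = net1 AND a = false AND true = false
net3 = net2 XOR c = false XOR true = true
net5 = net3 XOR net2 = true XOR false = true
net6 = net2 XOR net1 = false XOR false = false
net7 = net2 XOR d = false XOR true = true
net14 = net5 XOR net7 = true XOR true = false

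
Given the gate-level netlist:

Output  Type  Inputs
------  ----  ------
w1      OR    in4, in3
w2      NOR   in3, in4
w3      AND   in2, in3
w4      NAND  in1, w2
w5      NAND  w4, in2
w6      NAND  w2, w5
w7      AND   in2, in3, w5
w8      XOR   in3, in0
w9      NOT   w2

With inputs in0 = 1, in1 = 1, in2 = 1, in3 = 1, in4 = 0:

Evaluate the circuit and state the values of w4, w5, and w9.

w4 = 1, w5 = 0, w9 = 1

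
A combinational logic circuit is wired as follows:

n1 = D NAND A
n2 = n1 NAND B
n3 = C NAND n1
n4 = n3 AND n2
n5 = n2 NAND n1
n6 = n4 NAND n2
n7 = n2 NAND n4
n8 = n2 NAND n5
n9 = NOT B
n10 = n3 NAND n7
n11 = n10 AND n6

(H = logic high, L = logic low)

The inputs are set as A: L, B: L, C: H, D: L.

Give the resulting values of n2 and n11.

n1 = D NAND A = L NAND L = H
n2 = n1 NAND B = H NAND L = H
n3 = C NAND n1 = H NAND H = L
n4 = n3 AND n2 = L AND H = L
n6 = n4 NAND n2 = L NAND H = H
n7 = n2 NAND n4 = H NAND L = H
n10 = n3 NAND n7 = L NAND H = H
n11 = n10 AND n6 = H AND H = H

n2 = H, n11 = H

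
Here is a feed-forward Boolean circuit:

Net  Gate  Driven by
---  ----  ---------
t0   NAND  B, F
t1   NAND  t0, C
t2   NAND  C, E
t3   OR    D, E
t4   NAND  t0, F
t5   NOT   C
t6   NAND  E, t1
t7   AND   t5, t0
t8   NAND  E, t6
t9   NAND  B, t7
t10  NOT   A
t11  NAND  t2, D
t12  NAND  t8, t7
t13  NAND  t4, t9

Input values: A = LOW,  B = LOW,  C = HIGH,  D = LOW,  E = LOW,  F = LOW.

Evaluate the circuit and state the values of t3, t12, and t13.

t3 = LOW  t12 = HIGH  t13 = LOW

t0 = B NAND F = LOW NAND LOW = HIGH
t1 = t0 NAND C = HIGH NAND HIGH = LOW
t3 = D OR E = LOW OR LOW = LOW
t4 = t0 NAND F = HIGH NAND LOW = HIGH
t5 = NOT C = NOT HIGH = LOW
t6 = E NAND t1 = LOW NAND LOW = HIGH
t7 = t5 AND t0 = LOW AND HIGH = LOW
t8 = E NAND t6 = LOW NAND HIGH = HIGH
t9 = B NAND t7 = LOW NAND LOW = HIGH
t12 = t8 NAND t7 = HIGH NAND LOW = HIGH
t13 = t4 NAND t9 = HIGH NAND HIGH = LOW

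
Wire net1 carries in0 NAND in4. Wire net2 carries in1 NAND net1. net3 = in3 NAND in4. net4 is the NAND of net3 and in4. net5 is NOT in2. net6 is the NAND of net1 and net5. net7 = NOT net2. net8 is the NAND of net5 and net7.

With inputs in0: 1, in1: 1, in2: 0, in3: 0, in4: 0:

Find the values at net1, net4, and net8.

net1 = 1, net4 = 1, net8 = 0

net1 = in0 NAND in4 = 1 NAND 0 = 1
net2 = in1 NAND net1 = 1 NAND 1 = 0
net3 = in3 NAND in4 = 0 NAND 0 = 1
net4 = net3 NAND in4 = 1 NAND 0 = 1
net5 = NOT in2 = NOT 0 = 1
net7 = NOT net2 = NOT 0 = 1
net8 = net5 NAND net7 = 1 NAND 1 = 0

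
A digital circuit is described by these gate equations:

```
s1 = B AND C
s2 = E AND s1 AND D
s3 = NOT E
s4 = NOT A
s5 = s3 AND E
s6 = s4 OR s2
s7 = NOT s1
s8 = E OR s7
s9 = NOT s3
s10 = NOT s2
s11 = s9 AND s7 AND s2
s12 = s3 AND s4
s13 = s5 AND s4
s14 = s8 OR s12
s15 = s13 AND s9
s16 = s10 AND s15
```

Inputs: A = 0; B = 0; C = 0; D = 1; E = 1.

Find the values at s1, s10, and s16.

s1 = 0, s10 = 1, s16 = 0

s1 = B AND C = 0 AND 0 = 0
s2 = E AND s1 AND D = 1 AND 0 AND 1 = 0
s3 = NOT E = NOT 1 = 0
s4 = NOT A = NOT 0 = 1
s5 = s3 AND E = 0 AND 1 = 0
s9 = NOT s3 = NOT 0 = 1
s10 = NOT s2 = NOT 0 = 1
s13 = s5 AND s4 = 0 AND 1 = 0
s15 = s13 AND s9 = 0 AND 1 = 0
s16 = s10 AND s15 = 1 AND 0 = 0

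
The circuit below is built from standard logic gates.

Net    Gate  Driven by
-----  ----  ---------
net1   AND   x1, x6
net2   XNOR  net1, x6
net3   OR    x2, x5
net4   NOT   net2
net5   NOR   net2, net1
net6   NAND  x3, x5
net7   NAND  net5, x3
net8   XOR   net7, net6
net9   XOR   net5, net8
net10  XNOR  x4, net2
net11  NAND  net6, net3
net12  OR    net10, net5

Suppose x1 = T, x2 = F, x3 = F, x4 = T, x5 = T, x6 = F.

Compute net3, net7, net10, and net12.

net3 = T, net7 = T, net10 = T, net12 = T

net1 = x1 AND x6 = T AND F = F
net2 = net1 XNOR x6 = F XNOR F = T
net3 = x2 OR x5 = F OR T = T
net5 = net2 NOR net1 = T NOR F = F
net7 = net5 NAND x3 = F NAND F = T
net10 = x4 XNOR net2 = T XNOR T = T
net12 = net10 OR net5 = T OR F = T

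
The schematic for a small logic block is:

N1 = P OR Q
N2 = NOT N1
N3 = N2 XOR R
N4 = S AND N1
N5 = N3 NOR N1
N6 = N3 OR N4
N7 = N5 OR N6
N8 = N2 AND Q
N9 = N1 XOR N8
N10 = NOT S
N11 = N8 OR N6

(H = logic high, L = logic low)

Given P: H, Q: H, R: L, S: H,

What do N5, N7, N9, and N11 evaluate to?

N5 = L, N7 = H, N9 = H, N11 = H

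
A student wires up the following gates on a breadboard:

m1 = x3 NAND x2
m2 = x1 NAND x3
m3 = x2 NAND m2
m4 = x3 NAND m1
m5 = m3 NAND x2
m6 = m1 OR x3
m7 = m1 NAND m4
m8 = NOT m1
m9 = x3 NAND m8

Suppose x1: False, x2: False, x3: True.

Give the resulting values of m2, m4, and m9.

m2 = True, m4 = False, m9 = True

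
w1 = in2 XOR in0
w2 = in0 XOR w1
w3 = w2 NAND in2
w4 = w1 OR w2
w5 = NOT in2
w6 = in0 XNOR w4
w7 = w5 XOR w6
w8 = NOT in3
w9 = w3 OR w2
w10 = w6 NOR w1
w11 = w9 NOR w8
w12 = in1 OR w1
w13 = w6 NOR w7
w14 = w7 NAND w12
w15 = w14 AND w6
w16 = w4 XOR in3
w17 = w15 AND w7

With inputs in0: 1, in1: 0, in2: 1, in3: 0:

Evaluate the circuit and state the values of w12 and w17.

w12 = 0  w17 = 1

w1 = in2 XOR in0 = 1 XOR 1 = 0
w2 = in0 XOR w1 = 1 XOR 0 = 1
w4 = w1 OR w2 = 0 OR 1 = 1
w5 = NOT in2 = NOT 1 = 0
w6 = in0 XNOR w4 = 1 XNOR 1 = 1
w7 = w5 XOR w6 = 0 XOR 1 = 1
w12 = in1 OR w1 = 0 OR 0 = 0
w14 = w7 NAND w12 = 1 NAND 0 = 1
w15 = w14 AND w6 = 1 AND 1 = 1
w17 = w15 AND w7 = 1 AND 1 = 1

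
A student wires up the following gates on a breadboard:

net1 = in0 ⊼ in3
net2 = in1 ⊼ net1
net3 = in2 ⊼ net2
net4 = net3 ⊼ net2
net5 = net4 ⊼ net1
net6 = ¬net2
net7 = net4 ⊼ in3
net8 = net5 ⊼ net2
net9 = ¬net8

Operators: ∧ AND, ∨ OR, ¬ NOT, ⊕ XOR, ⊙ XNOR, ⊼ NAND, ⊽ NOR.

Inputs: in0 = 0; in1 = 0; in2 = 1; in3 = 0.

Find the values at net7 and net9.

net1 = in0 NAND in3 = 0 NAND 0 = 1
net2 = in1 NAND net1 = 0 NAND 1 = 1
net3 = in2 NAND net2 = 1 NAND 1 = 0
net4 = net3 NAND net2 = 0 NAND 1 = 1
net5 = net4 NAND net1 = 1 NAND 1 = 0
net7 = net4 NAND in3 = 1 NAND 0 = 1
net8 = net5 NAND net2 = 0 NAND 1 = 1
net9 = NOT net8 = NOT 1 = 0

net7 = 1; net9 = 0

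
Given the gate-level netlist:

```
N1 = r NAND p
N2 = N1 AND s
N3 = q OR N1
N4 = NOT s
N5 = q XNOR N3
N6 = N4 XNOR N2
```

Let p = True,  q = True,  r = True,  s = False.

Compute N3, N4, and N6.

N1 = r NAND p = True NAND True = False
N2 = N1 AND s = False AND False = False
N3 = q OR N1 = True OR False = True
N4 = NOT s = NOT False = True
N6 = N4 XNOR N2 = True XNOR False = False

N3 = True; N4 = True; N6 = False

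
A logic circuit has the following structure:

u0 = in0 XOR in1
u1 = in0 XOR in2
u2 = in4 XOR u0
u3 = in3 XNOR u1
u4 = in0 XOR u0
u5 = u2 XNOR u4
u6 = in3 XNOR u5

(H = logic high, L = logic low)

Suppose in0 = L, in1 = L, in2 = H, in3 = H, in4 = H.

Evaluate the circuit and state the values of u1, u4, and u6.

u0 = in0 XOR in1 = L XOR L = L
u1 = in0 XOR in2 = L XOR H = H
u2 = in4 XOR u0 = H XOR L = H
u4 = in0 XOR u0 = L XOR L = L
u5 = u2 XNOR u4 = H XNOR L = L
u6 = in3 XNOR u5 = H XNOR L = L

u1 = H  u4 = L  u6 = L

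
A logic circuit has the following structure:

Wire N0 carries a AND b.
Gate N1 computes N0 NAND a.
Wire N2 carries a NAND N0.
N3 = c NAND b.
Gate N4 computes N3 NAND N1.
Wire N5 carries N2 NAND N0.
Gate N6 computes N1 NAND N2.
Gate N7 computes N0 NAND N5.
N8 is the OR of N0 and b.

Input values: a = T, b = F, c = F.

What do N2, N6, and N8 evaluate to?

N0 = a AND b = T AND F = F
N1 = N0 NAND a = F NAND T = T
N2 = a NAND N0 = T NAND F = T
N6 = N1 NAND N2 = T NAND T = F
N8 = N0 OR b = F OR F = F

N2 = T, N6 = F, N8 = F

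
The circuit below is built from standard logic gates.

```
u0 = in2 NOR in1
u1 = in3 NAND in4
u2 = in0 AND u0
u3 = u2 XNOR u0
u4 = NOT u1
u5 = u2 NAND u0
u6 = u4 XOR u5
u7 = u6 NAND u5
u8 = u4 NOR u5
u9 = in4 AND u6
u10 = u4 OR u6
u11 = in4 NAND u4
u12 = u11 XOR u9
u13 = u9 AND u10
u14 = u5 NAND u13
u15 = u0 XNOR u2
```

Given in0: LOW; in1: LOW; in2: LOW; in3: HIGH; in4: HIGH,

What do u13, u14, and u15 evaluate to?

u13 = LOW  u14 = HIGH  u15 = LOW

u0 = in2 NOR in1 = LOW NOR LOW = HIGH
u1 = in3 NAND in4 = HIGH NAND HIGH = LOW
u2 = in0 AND u0 = LOW AND HIGH = LOW
u4 = NOT u1 = NOT LOW = HIGH
u5 = u2 NAND u0 = LOW NAND HIGH = HIGH
u6 = u4 XOR u5 = HIGH XOR HIGH = LOW
u9 = in4 AND u6 = HIGH AND LOW = LOW
u10 = u4 OR u6 = HIGH OR LOW = HIGH
u13 = u9 AND u10 = LOW AND HIGH = LOW
u14 = u5 NAND u13 = HIGH NAND LOW = HIGH
u15 = u0 XNOR u2 = HIGH XNOR LOW = LOW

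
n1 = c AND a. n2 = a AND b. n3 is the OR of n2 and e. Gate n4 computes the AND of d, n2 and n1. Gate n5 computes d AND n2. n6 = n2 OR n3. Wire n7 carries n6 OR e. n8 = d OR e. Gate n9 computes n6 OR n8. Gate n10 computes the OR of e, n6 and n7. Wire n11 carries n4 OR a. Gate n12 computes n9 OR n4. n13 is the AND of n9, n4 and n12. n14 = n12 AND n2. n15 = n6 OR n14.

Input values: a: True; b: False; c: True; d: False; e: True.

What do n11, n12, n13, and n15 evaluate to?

n11 = True  n12 = True  n13 = False  n15 = True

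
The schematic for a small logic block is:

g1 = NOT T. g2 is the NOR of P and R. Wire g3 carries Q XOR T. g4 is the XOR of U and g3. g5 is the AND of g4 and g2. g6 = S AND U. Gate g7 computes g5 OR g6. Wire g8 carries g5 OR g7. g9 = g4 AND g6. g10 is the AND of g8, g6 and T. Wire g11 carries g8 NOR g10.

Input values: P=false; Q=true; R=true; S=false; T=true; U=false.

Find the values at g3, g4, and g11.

g3 = false, g4 = false, g11 = true

g2 = P NOR R = false NOR true = false
g3 = Q XOR T = true XOR true = false
g4 = U XOR g3 = false XOR false = false
g5 = g4 AND g2 = false AND false = false
g6 = S AND U = false AND false = false
g7 = g5 OR g6 = false OR false = false
g8 = g5 OR g7 = false OR false = false
g10 = g8 AND g6 AND T = false AND false AND true = false
g11 = g8 NOR g10 = false NOR false = true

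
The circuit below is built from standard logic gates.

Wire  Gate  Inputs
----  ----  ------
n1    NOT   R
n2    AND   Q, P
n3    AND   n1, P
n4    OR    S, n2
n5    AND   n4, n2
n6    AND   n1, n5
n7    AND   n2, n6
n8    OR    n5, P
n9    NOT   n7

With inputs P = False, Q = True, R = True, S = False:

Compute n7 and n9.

n7 = False; n9 = True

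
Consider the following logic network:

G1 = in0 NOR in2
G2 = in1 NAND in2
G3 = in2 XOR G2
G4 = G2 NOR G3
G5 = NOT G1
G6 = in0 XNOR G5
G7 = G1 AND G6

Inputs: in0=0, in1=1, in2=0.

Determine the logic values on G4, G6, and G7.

G4 = 0  G6 = 1  G7 = 1

G1 = in0 NOR in2 = 0 NOR 0 = 1
G2 = in1 NAND in2 = 1 NAND 0 = 1
G3 = in2 XOR G2 = 0 XOR 1 = 1
G4 = G2 NOR G3 = 1 NOR 1 = 0
G5 = NOT G1 = NOT 1 = 0
G6 = in0 XNOR G5 = 0 XNOR 0 = 1
G7 = G1 AND G6 = 1 AND 1 = 1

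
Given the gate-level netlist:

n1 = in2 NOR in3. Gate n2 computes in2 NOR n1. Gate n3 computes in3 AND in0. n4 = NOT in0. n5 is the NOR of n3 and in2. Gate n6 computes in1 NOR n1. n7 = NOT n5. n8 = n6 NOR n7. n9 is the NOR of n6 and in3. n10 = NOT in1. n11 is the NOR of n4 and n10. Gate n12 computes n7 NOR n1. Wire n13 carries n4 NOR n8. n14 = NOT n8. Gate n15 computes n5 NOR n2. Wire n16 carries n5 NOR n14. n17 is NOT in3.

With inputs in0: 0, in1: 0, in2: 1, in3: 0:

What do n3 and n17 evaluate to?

n3 = 0, n17 = 1

n3 = in3 AND in0 = 0 AND 0 = 0
n17 = NOT in3 = NOT 0 = 1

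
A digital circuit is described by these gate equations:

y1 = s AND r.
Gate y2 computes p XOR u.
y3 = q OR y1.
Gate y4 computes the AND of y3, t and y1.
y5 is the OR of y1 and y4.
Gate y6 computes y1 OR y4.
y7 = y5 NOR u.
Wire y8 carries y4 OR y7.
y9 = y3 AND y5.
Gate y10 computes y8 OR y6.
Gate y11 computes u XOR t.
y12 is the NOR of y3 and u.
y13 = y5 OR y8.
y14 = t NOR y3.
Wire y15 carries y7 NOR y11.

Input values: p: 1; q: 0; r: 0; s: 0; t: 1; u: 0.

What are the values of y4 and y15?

y1 = s AND r = 0 AND 0 = 0
y3 = q OR y1 = 0 OR 0 = 0
y4 = y3 AND t AND y1 = 0 AND 1 AND 0 = 0
y5 = y1 OR y4 = 0 OR 0 = 0
y7 = y5 NOR u = 0 NOR 0 = 1
y11 = u XOR t = 0 XOR 1 = 1
y15 = y7 NOR y11 = 1 NOR 1 = 0

y4 = 0; y15 = 0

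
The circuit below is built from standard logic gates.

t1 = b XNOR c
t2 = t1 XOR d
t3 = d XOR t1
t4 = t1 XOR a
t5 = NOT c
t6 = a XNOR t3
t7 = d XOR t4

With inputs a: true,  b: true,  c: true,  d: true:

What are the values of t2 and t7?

t1 = b XNOR c = true XNOR true = true
t2 = t1 XOR d = true XOR true = false
t4 = t1 XOR a = true XOR true = false
t7 = d XOR t4 = true XOR false = true

t2 = false  t7 = true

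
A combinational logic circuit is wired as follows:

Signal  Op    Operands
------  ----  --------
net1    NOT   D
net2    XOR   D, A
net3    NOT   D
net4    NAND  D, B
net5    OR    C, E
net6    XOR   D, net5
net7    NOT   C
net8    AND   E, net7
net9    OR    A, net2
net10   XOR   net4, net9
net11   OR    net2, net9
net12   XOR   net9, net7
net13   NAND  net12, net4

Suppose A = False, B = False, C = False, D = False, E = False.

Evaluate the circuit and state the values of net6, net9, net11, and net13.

net6 = False, net9 = False, net11 = False, net13 = False

net2 = D XOR A = False XOR False = False
net4 = D NAND B = False NAND False = True
net5 = C OR E = False OR False = False
net6 = D XOR net5 = False XOR False = False
net7 = NOT C = NOT False = True
net9 = A OR net2 = False OR False = False
net11 = net2 OR net9 = False OR False = False
net12 = net9 XOR net7 = False XOR True = True
net13 = net12 NAND net4 = True NAND True = False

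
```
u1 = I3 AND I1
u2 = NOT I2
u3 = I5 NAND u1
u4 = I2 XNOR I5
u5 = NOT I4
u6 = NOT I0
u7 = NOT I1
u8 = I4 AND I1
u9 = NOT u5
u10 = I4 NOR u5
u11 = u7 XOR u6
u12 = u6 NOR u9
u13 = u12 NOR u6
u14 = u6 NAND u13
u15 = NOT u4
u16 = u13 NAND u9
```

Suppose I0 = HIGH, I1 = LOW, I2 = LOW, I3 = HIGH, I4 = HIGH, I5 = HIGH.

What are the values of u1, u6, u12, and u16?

u1 = LOW  u6 = LOW  u12 = LOW  u16 = LOW

u1 = I3 AND I1 = HIGH AND LOW = LOW
u5 = NOT I4 = NOT HIGH = LOW
u6 = NOT I0 = NOT HIGH = LOW
u9 = NOT u5 = NOT LOW = HIGH
u12 = u6 NOR u9 = LOW NOR HIGH = LOW
u13 = u12 NOR u6 = LOW NOR LOW = HIGH
u16 = u13 NAND u9 = HIGH NAND HIGH = LOW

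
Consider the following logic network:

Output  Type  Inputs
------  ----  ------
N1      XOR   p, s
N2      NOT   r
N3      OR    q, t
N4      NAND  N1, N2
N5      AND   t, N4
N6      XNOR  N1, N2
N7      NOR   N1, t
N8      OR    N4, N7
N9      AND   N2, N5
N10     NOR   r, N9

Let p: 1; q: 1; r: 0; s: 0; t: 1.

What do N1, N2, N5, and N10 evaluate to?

N1 = 1  N2 = 1  N5 = 0  N10 = 1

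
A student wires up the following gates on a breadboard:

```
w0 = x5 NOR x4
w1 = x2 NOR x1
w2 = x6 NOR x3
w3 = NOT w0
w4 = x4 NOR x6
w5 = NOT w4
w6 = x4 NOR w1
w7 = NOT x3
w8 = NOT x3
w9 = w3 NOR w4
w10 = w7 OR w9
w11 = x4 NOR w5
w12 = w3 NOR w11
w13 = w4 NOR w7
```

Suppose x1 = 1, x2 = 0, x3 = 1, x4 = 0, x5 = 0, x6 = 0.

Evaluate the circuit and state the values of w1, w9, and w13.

w0 = x5 NOR x4 = 0 NOR 0 = 1
w1 = x2 NOR x1 = 0 NOR 1 = 0
w3 = NOT w0 = NOT 1 = 0
w4 = x4 NOR x6 = 0 NOR 0 = 1
w7 = NOT x3 = NOT 1 = 0
w9 = w3 NOR w4 = 0 NOR 1 = 0
w13 = w4 NOR w7 = 1 NOR 0 = 0

w1 = 0  w9 = 0  w13 = 0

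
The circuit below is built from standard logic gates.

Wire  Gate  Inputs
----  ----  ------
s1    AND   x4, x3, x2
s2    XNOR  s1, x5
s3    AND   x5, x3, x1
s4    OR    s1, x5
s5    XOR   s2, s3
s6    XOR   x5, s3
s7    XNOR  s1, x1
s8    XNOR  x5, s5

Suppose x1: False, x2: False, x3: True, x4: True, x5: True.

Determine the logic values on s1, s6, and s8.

s1 = False; s6 = True; s8 = False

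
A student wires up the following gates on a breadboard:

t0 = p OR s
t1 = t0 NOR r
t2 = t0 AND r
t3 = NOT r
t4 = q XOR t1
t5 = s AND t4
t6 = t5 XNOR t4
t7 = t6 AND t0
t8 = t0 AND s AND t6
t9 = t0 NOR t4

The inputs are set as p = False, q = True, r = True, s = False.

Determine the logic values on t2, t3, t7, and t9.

t2 = False; t3 = False; t7 = False; t9 = False

t0 = p OR s = False OR False = False
t1 = t0 NOR r = False NOR True = False
t2 = t0 AND r = False AND True = False
t3 = NOT r = NOT True = False
t4 = q XOR t1 = True XOR False = True
t5 = s AND t4 = False AND True = False
t6 = t5 XNOR t4 = False XNOR True = False
t7 = t6 AND t0 = False AND False = False
t9 = t0 NOR t4 = False NOR True = False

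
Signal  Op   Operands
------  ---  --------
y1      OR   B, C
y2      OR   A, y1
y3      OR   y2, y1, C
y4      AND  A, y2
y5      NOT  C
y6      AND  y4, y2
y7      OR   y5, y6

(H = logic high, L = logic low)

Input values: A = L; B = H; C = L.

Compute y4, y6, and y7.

y1 = B OR C = H OR L = H
y2 = A OR y1 = L OR H = H
y4 = A AND y2 = L AND H = L
y5 = NOT C = NOT L = H
y6 = y4 AND y2 = L AND H = L
y7 = y5 OR y6 = H OR L = H

y4 = L; y6 = L; y7 = H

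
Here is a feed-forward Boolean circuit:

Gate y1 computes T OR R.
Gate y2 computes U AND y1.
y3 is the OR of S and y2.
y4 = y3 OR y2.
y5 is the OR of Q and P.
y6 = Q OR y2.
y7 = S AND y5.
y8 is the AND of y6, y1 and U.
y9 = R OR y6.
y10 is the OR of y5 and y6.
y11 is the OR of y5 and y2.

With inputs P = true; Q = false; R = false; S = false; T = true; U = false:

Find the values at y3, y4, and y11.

y1 = T OR R = true OR false = true
y2 = U AND y1 = false AND true = false
y3 = S OR y2 = false OR false = false
y4 = y3 OR y2 = false OR false = false
y5 = Q OR P = false OR true = true
y11 = y5 OR y2 = true OR false = true

y3 = false; y4 = false; y11 = true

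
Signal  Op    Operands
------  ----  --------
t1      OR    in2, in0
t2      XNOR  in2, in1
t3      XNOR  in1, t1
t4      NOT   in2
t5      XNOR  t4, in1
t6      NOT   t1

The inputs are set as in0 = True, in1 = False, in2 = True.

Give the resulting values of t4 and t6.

t4 = False  t6 = False

t1 = in2 OR in0 = True OR True = True
t4 = NOT in2 = NOT True = False
t6 = NOT t1 = NOT True = False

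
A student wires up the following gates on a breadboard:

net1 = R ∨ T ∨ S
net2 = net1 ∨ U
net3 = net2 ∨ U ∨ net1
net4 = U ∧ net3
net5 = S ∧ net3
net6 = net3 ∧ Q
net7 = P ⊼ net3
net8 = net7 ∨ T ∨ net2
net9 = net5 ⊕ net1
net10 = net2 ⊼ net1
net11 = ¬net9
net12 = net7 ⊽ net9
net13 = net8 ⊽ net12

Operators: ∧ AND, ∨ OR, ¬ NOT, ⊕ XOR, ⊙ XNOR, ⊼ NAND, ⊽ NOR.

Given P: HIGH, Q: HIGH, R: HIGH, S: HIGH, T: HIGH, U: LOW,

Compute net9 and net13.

net9 = LOW; net13 = LOW

net1 = R OR T OR S = HIGH OR HIGH OR HIGH = HIGH
net2 = net1 OR U = HIGH OR LOW = HIGH
net3 = net2 OR U OR net1 = HIGH OR LOW OR HIGH = HIGH
net5 = S AND net3 = HIGH AND HIGH = HIGH
net7 = P NAND net3 = HIGH NAND HIGH = LOW
net8 = net7 OR T OR net2 = LOW OR HIGH OR HIGH = HIGH
net9 = net5 XOR net1 = HIGH XOR HIGH = LOW
net12 = net7 NOR net9 = LOW NOR LOW = HIGH
net13 = net8 NOR net12 = HIGH NOR HIGH = LOW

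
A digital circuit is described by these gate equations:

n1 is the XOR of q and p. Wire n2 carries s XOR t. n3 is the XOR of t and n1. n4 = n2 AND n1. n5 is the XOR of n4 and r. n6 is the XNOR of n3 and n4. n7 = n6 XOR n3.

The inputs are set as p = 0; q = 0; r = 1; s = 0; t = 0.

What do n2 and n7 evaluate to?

n2 = 0, n7 = 1

n1 = q XOR p = 0 XOR 0 = 0
n2 = s XOR t = 0 XOR 0 = 0
n3 = t XOR n1 = 0 XOR 0 = 0
n4 = n2 AND n1 = 0 AND 0 = 0
n6 = n3 XNOR n4 = 0 XNOR 0 = 1
n7 = n6 XOR n3 = 1 XOR 0 = 1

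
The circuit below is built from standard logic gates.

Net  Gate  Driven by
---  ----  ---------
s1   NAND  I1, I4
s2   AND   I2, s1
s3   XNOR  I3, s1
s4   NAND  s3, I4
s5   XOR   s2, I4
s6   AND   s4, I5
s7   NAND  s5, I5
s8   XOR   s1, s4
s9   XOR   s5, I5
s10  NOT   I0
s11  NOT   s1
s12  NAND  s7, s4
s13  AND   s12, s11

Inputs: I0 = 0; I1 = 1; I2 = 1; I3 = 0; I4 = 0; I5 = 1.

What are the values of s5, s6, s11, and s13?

s1 = I1 NAND I4 = 1 NAND 0 = 1
s2 = I2 AND s1 = 1 AND 1 = 1
s3 = I3 XNOR s1 = 0 XNOR 1 = 0
s4 = s3 NAND I4 = 0 NAND 0 = 1
s5 = s2 XOR I4 = 1 XOR 0 = 1
s6 = s4 AND I5 = 1 AND 1 = 1
s7 = s5 NAND I5 = 1 NAND 1 = 0
s11 = NOT s1 = NOT 1 = 0
s12 = s7 NAND s4 = 0 NAND 1 = 1
s13 = s12 AND s11 = 1 AND 0 = 0

s5 = 1; s6 = 1; s11 = 0; s13 = 0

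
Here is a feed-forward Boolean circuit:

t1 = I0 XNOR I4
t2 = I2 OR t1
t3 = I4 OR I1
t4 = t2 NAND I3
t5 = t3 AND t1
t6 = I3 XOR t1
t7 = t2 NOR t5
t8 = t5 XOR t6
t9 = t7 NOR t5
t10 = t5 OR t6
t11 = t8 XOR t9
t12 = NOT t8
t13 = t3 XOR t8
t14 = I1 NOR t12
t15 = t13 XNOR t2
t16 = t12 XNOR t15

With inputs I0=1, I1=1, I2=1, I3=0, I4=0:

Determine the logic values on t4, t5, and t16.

t4 = 1  t5 = 0  t16 = 1

t1 = I0 XNOR I4 = 1 XNOR 0 = 0
t2 = I2 OR t1 = 1 OR 0 = 1
t3 = I4 OR I1 = 0 OR 1 = 1
t4 = t2 NAND I3 = 1 NAND 0 = 1
t5 = t3 AND t1 = 1 AND 0 = 0
t6 = I3 XOR t1 = 0 XOR 0 = 0
t8 = t5 XOR t6 = 0 XOR 0 = 0
t12 = NOT t8 = NOT 0 = 1
t13 = t3 XOR t8 = 1 XOR 0 = 1
t15 = t13 XNOR t2 = 1 XNOR 1 = 1
t16 = t12 XNOR t15 = 1 XNOR 1 = 1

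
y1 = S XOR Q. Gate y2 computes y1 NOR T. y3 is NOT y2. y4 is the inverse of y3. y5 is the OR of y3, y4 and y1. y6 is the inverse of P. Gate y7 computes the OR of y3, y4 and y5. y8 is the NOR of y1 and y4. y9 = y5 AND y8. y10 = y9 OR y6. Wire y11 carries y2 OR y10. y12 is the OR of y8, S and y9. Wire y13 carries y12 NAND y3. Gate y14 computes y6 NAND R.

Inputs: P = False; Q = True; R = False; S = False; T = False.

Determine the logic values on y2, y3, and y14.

y2 = False  y3 = True  y14 = True

y1 = S XOR Q = False XOR True = True
y2 = y1 NOR T = True NOR False = False
y3 = NOT y2 = NOT False = True
y6 = NOT P = NOT False = True
y14 = y6 NAND R = True NAND False = True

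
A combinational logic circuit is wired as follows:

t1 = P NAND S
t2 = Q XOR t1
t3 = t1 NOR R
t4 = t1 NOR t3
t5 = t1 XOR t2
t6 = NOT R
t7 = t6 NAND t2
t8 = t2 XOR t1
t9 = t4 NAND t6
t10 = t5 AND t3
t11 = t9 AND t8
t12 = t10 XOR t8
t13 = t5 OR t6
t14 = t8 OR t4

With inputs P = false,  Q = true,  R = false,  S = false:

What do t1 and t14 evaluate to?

t1 = true, t14 = true

t1 = P NAND S = false NAND false = true
t2 = Q XOR t1 = true XOR true = false
t3 = t1 NOR R = true NOR false = false
t4 = t1 NOR t3 = true NOR false = false
t8 = t2 XOR t1 = false XOR true = true
t14 = t8 OR t4 = true OR false = true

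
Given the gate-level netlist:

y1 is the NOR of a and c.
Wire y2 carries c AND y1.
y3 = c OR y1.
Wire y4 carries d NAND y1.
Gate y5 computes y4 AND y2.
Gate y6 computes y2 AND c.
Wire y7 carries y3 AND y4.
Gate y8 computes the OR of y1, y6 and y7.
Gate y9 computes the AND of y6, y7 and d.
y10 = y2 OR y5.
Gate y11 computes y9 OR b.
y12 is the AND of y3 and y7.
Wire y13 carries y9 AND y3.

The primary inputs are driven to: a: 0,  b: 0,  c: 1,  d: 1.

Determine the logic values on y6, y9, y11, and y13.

y1 = a NOR c = 0 NOR 1 = 0
y2 = c AND y1 = 1 AND 0 = 0
y3 = c OR y1 = 1 OR 0 = 1
y4 = d NAND y1 = 1 NAND 0 = 1
y6 = y2 AND c = 0 AND 1 = 0
y7 = y3 AND y4 = 1 AND 1 = 1
y9 = y6 AND y7 AND d = 0 AND 1 AND 1 = 0
y11 = y9 OR b = 0 OR 0 = 0
y13 = y9 AND y3 = 0 AND 1 = 0

y6 = 0  y9 = 0  y11 = 0  y13 = 0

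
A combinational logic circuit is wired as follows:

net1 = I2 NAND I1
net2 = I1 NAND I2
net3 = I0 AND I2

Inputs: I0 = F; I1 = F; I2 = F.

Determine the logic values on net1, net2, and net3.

net1 = T, net2 = T, net3 = F

net1 = F NAND F = T
net2 = F NAND F = T
net3 = F AND F = F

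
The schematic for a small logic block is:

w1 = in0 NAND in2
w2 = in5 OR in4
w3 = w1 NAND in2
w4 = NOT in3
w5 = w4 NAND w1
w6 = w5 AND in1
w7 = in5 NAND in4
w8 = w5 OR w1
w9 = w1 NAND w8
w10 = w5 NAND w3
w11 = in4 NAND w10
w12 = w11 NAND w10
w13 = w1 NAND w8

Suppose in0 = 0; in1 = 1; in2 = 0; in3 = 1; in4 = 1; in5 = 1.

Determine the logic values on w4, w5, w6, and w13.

w1 = in0 NAND in2 = 0 NAND 0 = 1
w4 = NOT in3 = NOT 1 = 0
w5 = w4 NAND w1 = 0 NAND 1 = 1
w6 = w5 AND in1 = 1 AND 1 = 1
w8 = w5 OR w1 = 1 OR 1 = 1
w13 = w1 NAND w8 = 1 NAND 1 = 0

w4 = 0; w5 = 1; w6 = 1; w13 = 0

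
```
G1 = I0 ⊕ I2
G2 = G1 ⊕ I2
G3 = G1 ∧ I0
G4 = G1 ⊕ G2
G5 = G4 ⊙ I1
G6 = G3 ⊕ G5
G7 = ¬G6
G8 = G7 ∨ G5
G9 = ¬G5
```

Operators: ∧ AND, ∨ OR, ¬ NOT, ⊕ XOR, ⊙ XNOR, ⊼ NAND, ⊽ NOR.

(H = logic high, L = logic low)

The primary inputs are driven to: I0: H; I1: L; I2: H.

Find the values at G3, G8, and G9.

G3 = L, G8 = H, G9 = H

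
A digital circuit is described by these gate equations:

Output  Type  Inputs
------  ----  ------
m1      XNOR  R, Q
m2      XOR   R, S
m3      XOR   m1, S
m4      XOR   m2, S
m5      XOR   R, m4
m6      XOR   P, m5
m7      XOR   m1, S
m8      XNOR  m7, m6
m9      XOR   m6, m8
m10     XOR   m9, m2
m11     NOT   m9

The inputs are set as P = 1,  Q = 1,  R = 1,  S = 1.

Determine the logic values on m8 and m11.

m8 = 0, m11 = 0

m1 = R XNOR Q = 1 XNOR 1 = 1
m2 = R XOR S = 1 XOR 1 = 0
m4 = m2 XOR S = 0 XOR 1 = 1
m5 = R XOR m4 = 1 XOR 1 = 0
m6 = P XOR m5 = 1 XOR 0 = 1
m7 = m1 XOR S = 1 XOR 1 = 0
m8 = m7 XNOR m6 = 0 XNOR 1 = 0
m9 = m6 XOR m8 = 1 XOR 0 = 1
m11 = NOT m9 = NOT 1 = 0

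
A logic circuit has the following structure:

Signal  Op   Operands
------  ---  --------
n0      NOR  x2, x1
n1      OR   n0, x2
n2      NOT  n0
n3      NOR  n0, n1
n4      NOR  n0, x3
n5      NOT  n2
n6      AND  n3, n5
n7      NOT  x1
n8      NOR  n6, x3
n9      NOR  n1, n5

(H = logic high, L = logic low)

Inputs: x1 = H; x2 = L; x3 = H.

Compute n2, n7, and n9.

n0 = x2 NOR x1 = L NOR H = L
n1 = n0 OR x2 = L OR L = L
n2 = NOT n0 = NOT L = H
n5 = NOT n2 = NOT H = L
n7 = NOT x1 = NOT H = L
n9 = n1 NOR n5 = L NOR L = H

n2 = H, n7 = L, n9 = H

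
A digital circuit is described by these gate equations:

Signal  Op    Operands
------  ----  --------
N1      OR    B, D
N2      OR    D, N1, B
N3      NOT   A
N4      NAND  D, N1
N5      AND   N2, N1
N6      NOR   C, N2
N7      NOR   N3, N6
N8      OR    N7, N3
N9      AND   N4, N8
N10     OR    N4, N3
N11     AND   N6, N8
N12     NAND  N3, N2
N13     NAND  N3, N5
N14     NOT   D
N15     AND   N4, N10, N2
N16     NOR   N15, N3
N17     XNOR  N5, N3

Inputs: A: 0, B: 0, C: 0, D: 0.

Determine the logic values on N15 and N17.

N1 = B OR D = 0 OR 0 = 0
N2 = D OR N1 OR B = 0 OR 0 OR 0 = 0
N3 = NOT A = NOT 0 = 1
N4 = D NAND N1 = 0 NAND 0 = 1
N5 = N2 AND N1 = 0 AND 0 = 0
N10 = N4 OR N3 = 1 OR 1 = 1
N15 = N4 AND N10 AND N2 = 1 AND 1 AND 0 = 0
N17 = N5 XNOR N3 = 0 XNOR 1 = 0

N15 = 0  N17 = 0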